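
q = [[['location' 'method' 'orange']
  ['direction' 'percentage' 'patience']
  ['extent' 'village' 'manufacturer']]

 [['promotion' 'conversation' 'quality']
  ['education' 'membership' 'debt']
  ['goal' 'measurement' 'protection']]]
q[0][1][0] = 'direction'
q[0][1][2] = 'patience'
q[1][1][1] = 'membership'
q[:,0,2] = ['orange', 'quality']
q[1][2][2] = 'protection'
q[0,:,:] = [['location', 'method', 'orange'], ['direction', 'percentage', 'patience'], ['extent', 'village', 'manufacturer']]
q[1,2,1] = 'measurement'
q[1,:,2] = ['quality', 'debt', 'protection']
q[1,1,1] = 'membership'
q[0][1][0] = 'direction'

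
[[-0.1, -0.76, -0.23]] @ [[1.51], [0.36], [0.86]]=[[-0.62]]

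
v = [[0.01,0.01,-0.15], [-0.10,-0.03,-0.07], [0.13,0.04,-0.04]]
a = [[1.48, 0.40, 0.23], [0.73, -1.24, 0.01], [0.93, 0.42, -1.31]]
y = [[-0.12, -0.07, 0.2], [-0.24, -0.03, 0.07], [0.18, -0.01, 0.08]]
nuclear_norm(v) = 0.34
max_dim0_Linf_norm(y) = 0.24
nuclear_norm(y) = 0.56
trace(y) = -0.07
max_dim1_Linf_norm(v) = 0.15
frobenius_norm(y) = 0.40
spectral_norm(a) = 1.99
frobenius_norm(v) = 0.24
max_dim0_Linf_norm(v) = 0.15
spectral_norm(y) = 0.34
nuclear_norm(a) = 4.52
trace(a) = -1.07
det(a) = 3.12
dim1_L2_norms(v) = [0.15, 0.13, 0.14]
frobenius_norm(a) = 2.69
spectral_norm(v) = 0.17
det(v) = -0.00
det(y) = -0.00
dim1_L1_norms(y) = [0.39, 0.34, 0.27]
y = v @ a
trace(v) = -0.06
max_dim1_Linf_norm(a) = 1.48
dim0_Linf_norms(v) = [0.13, 0.04, 0.15]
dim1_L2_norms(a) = [1.55, 1.44, 1.66]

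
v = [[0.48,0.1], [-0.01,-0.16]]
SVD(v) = [[-1.0,0.10], [0.10,1.00]] @ diag([0.4923378157980169, 0.1539593294842442]) @ [[-0.97, -0.23], [0.23, -0.97]]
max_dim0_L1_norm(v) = 0.49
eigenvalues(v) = [0.48, -0.16]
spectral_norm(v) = 0.49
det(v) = -0.08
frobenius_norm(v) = 0.52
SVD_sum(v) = [[0.48, 0.11], [-0.05, -0.01]] + [[0.00, -0.01], [0.04, -0.15]]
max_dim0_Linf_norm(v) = 0.48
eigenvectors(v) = [[1.00, -0.15],  [-0.02, 0.99]]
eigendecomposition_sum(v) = [[0.48, 0.08], [-0.01, -0.00]] + [[0.0, 0.02], [-0.00, -0.16]]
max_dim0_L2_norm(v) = 0.48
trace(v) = 0.32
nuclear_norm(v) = 0.65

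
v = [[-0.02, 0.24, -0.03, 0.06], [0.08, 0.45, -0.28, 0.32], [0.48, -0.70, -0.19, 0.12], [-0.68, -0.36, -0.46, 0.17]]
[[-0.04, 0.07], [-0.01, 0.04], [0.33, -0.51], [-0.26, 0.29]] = v @ [[0.44,-0.59], [-0.17,0.31], [0.10,-0.1], [0.17,-0.26]]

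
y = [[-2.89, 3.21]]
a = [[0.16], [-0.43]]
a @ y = [[-0.46, 0.51], [1.24, -1.38]]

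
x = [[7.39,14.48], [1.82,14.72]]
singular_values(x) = [21.68, 3.8]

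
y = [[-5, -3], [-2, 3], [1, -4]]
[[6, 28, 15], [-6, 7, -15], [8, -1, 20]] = y @ [[0, -5, 0], [-2, -1, -5]]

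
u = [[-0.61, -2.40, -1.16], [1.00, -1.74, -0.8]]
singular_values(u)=[3.28, 1.17]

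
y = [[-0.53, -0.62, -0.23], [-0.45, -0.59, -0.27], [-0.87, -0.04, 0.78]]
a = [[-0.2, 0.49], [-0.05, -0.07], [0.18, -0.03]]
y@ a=[[0.10, -0.21], [0.07, -0.17], [0.32, -0.45]]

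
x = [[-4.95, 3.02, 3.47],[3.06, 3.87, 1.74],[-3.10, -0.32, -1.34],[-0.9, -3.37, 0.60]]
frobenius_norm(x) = 9.85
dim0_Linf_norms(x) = [4.95, 3.87, 3.47]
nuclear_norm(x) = 16.03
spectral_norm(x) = 6.96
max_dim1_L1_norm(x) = 11.44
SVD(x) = [[-0.97, -0.02, 0.22], [-0.04, -0.81, 0.11], [-0.23, 0.39, -0.62], [0.09, 0.45, 0.74]] @ diag([6.961795446686337, 6.470905695486498, 2.5937585929723226]) @ [[0.76, -0.48, -0.44], [-0.62, -0.74, -0.26], [0.20, -0.47, 0.86]]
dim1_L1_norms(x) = [11.44, 8.67, 4.76, 4.87]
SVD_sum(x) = [[-5.12, 3.21, 2.96], [-0.22, 0.14, 0.12], [-1.23, 0.77, 0.71], [0.50, -0.32, -0.29]] + [[0.06, 0.07, 0.03], [3.22, 3.87, 1.37], [-1.55, -1.86, -0.66], [-1.79, -2.15, -0.76]] + [[0.11, -0.27, 0.49], [0.06, -0.13, 0.24], [-0.32, 0.76, -1.39], [0.38, -0.91, 1.65]]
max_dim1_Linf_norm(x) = 4.95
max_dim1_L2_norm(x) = 6.76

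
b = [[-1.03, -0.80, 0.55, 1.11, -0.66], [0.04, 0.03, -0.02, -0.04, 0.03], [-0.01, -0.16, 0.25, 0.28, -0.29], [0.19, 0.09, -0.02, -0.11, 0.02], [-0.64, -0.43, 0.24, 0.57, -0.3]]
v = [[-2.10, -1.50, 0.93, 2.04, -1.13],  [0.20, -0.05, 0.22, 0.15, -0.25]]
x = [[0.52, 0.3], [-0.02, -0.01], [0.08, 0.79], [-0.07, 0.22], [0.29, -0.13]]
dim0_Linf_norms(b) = [1.03, 0.8, 0.55, 1.11, 0.66]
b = x @ v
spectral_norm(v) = 3.60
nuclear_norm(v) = 4.00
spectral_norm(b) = 2.22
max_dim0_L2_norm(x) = 0.88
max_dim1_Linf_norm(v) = 2.1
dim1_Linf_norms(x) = [0.52, 0.02, 0.79, 0.22, 0.29]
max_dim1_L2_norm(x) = 0.79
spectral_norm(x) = 0.92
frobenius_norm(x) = 1.07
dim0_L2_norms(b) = [1.23, 0.93, 0.65, 1.28, 0.78]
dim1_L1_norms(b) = [4.15, 0.16, 0.99, 0.43, 2.18]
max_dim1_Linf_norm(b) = 1.11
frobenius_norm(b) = 2.25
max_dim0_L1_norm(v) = 2.3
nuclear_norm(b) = 2.57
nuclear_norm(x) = 1.47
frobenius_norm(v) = 3.62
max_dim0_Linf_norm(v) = 2.1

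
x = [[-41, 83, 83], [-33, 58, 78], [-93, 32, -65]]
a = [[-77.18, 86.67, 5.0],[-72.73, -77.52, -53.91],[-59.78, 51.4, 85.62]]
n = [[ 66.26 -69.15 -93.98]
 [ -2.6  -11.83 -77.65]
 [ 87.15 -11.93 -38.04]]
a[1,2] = -53.91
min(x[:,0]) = -93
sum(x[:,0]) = -167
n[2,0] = 87.15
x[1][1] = 58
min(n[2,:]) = -38.04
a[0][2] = 5.0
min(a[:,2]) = -53.91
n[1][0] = -2.6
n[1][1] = -11.83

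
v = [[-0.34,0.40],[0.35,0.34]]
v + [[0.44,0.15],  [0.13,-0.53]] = [[0.10, 0.55], [0.48, -0.19]]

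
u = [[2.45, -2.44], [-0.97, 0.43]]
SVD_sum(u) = [[2.52,-2.37], [-0.73,0.69]] + [[-0.07, -0.07], [-0.24, -0.26]]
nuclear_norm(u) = 3.96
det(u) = -1.31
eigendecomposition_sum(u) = [[2.54, -2.17], [-0.86, 0.74]] + [[-0.09, -0.27],[-0.11, -0.31]]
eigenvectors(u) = [[0.95, 0.65], [-0.32, 0.76]]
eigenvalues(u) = [3.28, -0.4]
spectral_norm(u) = 3.60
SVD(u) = [[-0.96,0.28], [0.28,0.96]] @ diag([3.5984303211822133, 0.3649646881500636]) @ [[-0.73, 0.68], [-0.68, -0.73]]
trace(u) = 2.88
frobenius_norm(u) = 3.62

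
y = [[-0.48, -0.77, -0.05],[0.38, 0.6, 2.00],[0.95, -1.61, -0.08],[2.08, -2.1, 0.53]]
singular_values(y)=[3.51, 2.21, 0.81]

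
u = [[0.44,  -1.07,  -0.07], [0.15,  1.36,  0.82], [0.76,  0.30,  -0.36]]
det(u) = -0.98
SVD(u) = [[-0.55, -0.3, -0.78], [0.83, -0.13, -0.54], [0.06, -0.94, 0.32]] @ diag([1.8763128329269847, 0.9168782291707427, 0.5691084833898031]) @ [[-0.04, 0.93, 0.37],[-0.95, -0.15, 0.28],[-0.31, 0.34, -0.89]]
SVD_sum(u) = [[0.04, -0.96, -0.39],[-0.06, 1.45, 0.58],[-0.0, 0.11, 0.04]] + [[0.26, 0.04, -0.08], [0.11, 0.02, -0.03], [0.82, 0.13, -0.24]] + [[0.14, -0.15, 0.39], [0.10, -0.11, 0.27], [-0.06, 0.06, -0.16]]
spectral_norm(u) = 1.88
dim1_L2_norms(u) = [1.16, 1.6, 0.89]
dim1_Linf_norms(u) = [1.07, 1.36, 0.76]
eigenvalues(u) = [(-0.7+0j), (1.07+0.51j), (1.07-0.51j)]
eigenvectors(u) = [[(-0.26+0j),0.76+0.00j,0.76-0.00j], [(-0.34+0j),-0.46-0.35j,(-0.46+0.35j)], [(0.9+0j),(0.25-0.16j),(0.25+0.16j)]]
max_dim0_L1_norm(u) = 2.73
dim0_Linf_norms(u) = [0.76, 1.36, 0.82]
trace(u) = 1.44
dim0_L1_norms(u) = [1.35, 2.73, 1.25]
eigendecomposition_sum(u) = [[-0.09-0.00j, (-0.07+0j), 0.15-0.00j], [(-0.12-0j), (-0.09+0j), (0.19-0j)], [0.31+0.00j, (0.24-0j), -0.51+0.00j]] + [[(0.27+0.63j), -0.50+0.90j, -0.11+0.53j], [0.13-0.51j, (0.72-0.31j), (0.31-0.27j)], [(0.22+0.15j), (0.03+0.4j), 0.08+0.20j]] + [[(0.27-0.63j), -0.50-0.90j, -0.11-0.53j], [0.13+0.51j, (0.72+0.31j), 0.31+0.27j], [0.22-0.15j, 0.03-0.40j, 0.08-0.20j]]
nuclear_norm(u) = 3.36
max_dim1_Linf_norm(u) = 1.36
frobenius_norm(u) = 2.16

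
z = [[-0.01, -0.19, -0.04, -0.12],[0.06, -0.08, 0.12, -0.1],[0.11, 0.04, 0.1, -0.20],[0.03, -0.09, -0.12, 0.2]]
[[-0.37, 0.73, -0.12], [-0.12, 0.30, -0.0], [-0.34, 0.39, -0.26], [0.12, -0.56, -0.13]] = z @ [[-1.22, -1.8, -2.6], [0.48, -1.46, -0.1], [1.54, -0.49, 1.86], [1.9, -3.49, 0.79]]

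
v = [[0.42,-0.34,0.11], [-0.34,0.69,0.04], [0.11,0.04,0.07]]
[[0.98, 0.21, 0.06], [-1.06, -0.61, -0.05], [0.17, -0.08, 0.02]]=v @ [[1.68, -0.16, -0.36],  [-0.72, -0.94, -0.31],  [0.24, -0.38, 1.0]]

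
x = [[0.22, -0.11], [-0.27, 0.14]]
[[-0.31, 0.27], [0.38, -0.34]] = x @ [[-1.23, 0.5], [0.37, -1.43]]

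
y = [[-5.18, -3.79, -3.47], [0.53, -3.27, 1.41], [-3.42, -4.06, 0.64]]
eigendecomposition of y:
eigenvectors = [[(0.51+0j), (-0.85+0j), (-0.85-0j)], [(-0.18+0j), 0.35+0.23j, (0.35-0.23j)], [-0.84+0.00j, -0.30+0.09j, (-0.3-0.09j)]]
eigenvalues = [(1.86+0j), (-4.83+1.41j), (-4.83-1.41j)]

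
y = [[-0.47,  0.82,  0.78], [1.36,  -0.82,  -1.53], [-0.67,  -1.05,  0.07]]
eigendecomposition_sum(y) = [[-0.06, -0.05, 0.03], [0.71, 0.55, -0.34], [-0.85, -0.66, 0.41]] + [[-0.00, -0.00, -0.0], [0.0, 0.0, 0.00], [-0.0, -0.0, -0.00]] + [[-0.41, 0.87, 0.75], [0.65, -1.37, -1.19], [0.19, -0.39, -0.34]]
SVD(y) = [[-0.47, -0.26, 0.84], [0.88, -0.16, 0.44], [0.02, 0.95, 0.31]] @ diag([2.4901178589291013, 1.3115687566828291, 0.0006671849859683687]) @ [[0.57, -0.45, -0.69], [-0.56, -0.82, 0.08], [-0.61, 0.34, -0.72]]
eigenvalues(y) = [0.9, -0.0, -2.12]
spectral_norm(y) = 2.49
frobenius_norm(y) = 2.81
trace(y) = -1.22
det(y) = 0.00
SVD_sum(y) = [[-0.66, 0.53, 0.81], [1.24, -1.00, -1.51], [0.03, -0.02, -0.03]] + [[0.19, 0.29, -0.03],  [0.12, 0.18, -0.02],  [-0.70, -1.03, 0.1]] + [[-0.00, 0.00, -0.0], [-0.0, 0.0, -0.0], [-0.00, 0.0, -0.0]]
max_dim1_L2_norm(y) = 2.21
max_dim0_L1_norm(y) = 2.69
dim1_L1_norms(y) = [2.07, 3.71, 1.79]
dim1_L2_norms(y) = [1.23, 2.21, 1.25]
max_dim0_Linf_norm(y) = 1.53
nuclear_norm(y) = 3.80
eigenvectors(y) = [[0.05,  -0.61,  -0.52], [-0.64,  0.34,  0.82], [0.77,  -0.72,  0.23]]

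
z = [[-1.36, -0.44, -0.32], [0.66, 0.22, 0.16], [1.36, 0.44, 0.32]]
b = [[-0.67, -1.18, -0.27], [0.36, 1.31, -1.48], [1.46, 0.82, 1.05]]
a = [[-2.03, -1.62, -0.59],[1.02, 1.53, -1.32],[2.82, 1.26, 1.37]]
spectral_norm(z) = 2.19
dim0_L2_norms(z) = [2.03, 0.66, 0.48]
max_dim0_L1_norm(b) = 3.31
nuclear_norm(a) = 6.69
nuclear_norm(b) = 4.75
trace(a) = 0.87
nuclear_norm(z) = 2.20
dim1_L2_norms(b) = [1.38, 2.01, 1.98]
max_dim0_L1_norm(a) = 5.87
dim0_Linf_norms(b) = [1.46, 1.31, 1.48]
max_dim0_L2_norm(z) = 2.03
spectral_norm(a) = 4.43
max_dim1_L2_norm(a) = 3.38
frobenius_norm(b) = 3.14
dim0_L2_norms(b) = [1.65, 1.94, 1.83]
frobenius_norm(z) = 2.19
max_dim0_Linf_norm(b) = 1.48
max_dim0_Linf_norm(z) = 1.36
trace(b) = 1.69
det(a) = 2.45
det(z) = 0.00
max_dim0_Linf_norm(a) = 2.82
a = b + z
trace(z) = -0.82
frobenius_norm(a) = 4.86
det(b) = 1.70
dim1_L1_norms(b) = [2.12, 3.15, 3.33]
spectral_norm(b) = 2.40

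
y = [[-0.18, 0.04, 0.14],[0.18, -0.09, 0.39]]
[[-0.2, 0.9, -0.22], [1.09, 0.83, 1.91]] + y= [[-0.38, 0.94, -0.08], [1.27, 0.74, 2.30]]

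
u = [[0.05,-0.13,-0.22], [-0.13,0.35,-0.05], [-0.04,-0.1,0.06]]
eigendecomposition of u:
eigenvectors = [[0.19, -0.86, -0.72], [-0.95, -0.30, -0.35], [0.26, -0.41, 0.59]]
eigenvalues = [0.39, -0.1, 0.17]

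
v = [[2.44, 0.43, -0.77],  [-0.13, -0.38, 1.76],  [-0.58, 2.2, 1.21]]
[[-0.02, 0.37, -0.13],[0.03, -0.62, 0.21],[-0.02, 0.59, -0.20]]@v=[[-0.02, -0.44, 0.51], [0.03, 0.71, -0.86], [-0.01, -0.67, 0.81]]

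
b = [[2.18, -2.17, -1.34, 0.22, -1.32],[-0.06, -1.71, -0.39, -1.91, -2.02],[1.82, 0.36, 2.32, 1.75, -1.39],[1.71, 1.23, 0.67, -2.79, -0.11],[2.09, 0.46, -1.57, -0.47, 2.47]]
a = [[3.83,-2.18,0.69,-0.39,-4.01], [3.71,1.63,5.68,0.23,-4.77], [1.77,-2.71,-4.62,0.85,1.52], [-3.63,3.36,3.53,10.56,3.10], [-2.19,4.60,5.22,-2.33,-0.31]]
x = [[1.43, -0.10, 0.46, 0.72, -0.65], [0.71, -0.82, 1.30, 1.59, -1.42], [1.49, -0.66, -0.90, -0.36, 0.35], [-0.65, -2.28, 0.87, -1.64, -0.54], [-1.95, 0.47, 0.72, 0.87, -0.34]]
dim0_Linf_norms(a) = [3.83, 4.6, 5.68, 10.56, 4.77]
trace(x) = -2.27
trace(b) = 2.47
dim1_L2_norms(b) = [3.61, 3.29, 3.72, 3.56, 3.66]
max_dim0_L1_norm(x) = 6.23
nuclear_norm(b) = 16.11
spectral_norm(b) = 4.37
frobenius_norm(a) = 18.95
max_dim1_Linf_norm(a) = 10.56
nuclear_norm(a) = 33.24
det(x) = 0.14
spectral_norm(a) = 13.26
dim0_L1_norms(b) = [7.86, 5.93, 6.29, 7.14, 7.31]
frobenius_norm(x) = 5.40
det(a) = 8.99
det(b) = 56.32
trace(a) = 11.09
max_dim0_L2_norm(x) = 3.0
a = x @ b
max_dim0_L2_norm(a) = 10.86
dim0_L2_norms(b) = [3.92, 3.08, 3.2, 3.84, 3.72]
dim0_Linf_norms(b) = [2.18, 2.17, 2.32, 2.79, 2.47]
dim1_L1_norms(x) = [3.36, 5.84, 3.76, 5.98, 4.35]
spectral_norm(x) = 3.11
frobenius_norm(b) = 7.98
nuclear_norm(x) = 9.85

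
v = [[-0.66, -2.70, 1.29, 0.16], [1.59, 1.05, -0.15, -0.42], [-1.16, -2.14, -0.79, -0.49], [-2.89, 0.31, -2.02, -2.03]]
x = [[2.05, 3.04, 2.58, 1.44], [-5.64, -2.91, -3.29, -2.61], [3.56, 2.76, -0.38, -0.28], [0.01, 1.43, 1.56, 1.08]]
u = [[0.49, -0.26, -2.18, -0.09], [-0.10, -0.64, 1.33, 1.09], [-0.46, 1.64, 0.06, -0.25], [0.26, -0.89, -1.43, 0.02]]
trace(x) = -0.16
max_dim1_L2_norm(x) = 7.61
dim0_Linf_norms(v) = [2.89, 2.7, 2.02, 2.03]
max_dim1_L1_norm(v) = 7.25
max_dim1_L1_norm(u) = 3.16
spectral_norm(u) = 3.06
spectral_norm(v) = 4.53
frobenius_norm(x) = 10.31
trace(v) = -2.43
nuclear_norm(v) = 10.15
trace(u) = -0.07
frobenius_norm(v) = 6.06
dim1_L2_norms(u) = [2.25, 1.84, 1.72, 1.7]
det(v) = 13.53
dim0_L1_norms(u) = [1.31, 3.43, 5.0, 1.45]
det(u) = -0.84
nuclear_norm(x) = 14.86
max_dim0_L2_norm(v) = 3.61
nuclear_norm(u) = 6.03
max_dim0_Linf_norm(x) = 5.64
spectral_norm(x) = 9.63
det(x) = -11.56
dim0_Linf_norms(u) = [0.49, 1.64, 2.18, 1.09]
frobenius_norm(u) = 3.78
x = u @ v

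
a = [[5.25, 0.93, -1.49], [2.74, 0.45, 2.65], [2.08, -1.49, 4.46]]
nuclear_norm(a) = 12.76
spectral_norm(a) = 6.66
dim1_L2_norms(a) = [5.54, 3.84, 5.14]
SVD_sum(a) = [[3.26, -0.08, 1.89], [3.19, -0.07, 1.86], [3.52, -0.08, 2.05]] + [[1.96, 1.23, -3.32], [-0.34, -0.22, 0.58], [-1.50, -0.94, 2.55]] + [[0.03,-0.23,-0.06], [-0.11,0.74,0.21], [0.07,-0.46,-0.13]]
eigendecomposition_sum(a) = [[5.58, 2.35, -3.73], [6.05, 2.55, -4.05], [4.66, 1.97, -3.12]] + [[-0.32, -1.55, 2.4],[-2.60, -12.69, 19.60],[-2.11, -10.33, 15.95]] + [[-0.01, 0.13, -0.16], [-0.71, 10.58, -12.90], [-0.46, 6.87, -8.37]]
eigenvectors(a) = [[-0.59, 0.09, -0.01], [-0.64, 0.77, -0.84], [-0.49, 0.63, -0.54]]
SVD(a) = [[-0.57, 0.79, 0.25], [-0.55, -0.14, -0.82], [-0.61, -0.60, 0.51]] @ diag([6.6629297309632936, 5.150373338310502, 0.9472179666083841]) @ [[-0.86, 0.02, -0.5], [0.48, 0.30, -0.82], [0.14, -0.95, -0.27]]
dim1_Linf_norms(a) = [5.25, 2.74, 4.46]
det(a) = 32.51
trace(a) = 10.16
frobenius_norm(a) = 8.47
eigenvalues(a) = [5.01, 2.94, 2.2]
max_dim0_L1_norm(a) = 10.07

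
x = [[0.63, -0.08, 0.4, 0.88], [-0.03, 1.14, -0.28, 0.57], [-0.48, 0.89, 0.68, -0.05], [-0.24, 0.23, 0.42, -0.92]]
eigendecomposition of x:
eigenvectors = [[(0.51+0j), (-0.71+0j), (-0.71-0j), -0.71+0.00j], [0.24+0.00j, (0.03-0.14j), (0.03+0.14j), -0.52+0.00j], [-0.01+0.00j, (-0.15-0.65j), -0.15+0.65j, -0.47+0.00j], [(-0.82+0j), 0.00-0.19j, 0.00+0.19j, -0.08+0.00j]]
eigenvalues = [(-0.83+0j), (0.72+0.58j), (0.72-0.58j), (0.93+0j)]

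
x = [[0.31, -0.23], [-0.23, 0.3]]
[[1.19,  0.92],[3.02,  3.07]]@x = [[0.16, 0.0], [0.23, 0.23]]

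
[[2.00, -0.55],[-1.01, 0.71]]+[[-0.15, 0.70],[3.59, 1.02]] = [[1.85, 0.15], [2.58, 1.73]]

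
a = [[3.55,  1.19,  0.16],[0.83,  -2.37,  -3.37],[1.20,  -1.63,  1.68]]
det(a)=-39.868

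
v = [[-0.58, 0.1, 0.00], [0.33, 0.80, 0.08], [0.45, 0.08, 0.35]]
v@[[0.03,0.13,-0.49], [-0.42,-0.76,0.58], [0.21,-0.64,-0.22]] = [[-0.06, -0.15, 0.34], [-0.31, -0.62, 0.28], [0.05, -0.23, -0.25]]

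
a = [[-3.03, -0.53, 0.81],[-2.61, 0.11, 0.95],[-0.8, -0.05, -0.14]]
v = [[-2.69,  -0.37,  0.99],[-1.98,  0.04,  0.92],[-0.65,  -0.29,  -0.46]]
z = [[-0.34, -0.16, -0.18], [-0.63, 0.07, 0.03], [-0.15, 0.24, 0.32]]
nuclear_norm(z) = 1.24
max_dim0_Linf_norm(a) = 3.03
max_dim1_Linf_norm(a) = 3.03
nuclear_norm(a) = 5.08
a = z + v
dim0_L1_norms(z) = [1.12, 0.47, 0.53]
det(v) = 0.48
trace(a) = -3.06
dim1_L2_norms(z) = [0.42, 0.63, 0.43]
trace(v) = -3.11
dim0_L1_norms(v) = [5.32, 0.7, 2.37]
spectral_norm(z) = 0.73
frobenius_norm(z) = 0.87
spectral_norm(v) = 3.64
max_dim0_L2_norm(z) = 0.73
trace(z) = 0.05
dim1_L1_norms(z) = [0.68, 0.73, 0.71]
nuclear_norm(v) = 4.57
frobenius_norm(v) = 3.72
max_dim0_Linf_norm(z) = 0.63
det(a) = 0.68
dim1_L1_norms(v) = [4.05, 2.94, 1.4]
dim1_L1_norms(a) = [4.37, 3.67, 0.99]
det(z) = -0.01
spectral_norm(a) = 4.26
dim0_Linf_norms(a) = [3.03, 0.53, 0.95]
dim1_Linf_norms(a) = [3.03, 2.61, 0.8]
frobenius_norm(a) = 4.30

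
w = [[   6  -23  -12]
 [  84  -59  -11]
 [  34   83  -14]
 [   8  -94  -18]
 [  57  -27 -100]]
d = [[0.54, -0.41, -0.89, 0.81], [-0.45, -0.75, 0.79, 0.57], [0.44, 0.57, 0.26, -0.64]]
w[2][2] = -14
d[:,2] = [-0.891, 0.794, 0.262]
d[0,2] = -0.891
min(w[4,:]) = -100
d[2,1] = 0.573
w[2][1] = 83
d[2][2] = 0.262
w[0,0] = 6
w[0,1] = -23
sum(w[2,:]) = 103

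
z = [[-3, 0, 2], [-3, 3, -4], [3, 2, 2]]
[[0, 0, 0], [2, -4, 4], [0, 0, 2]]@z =[[0, 0, 0], [18, -4, 28], [6, 4, 4]]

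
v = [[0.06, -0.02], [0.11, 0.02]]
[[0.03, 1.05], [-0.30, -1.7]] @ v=[[0.12, 0.02], [-0.20, -0.03]]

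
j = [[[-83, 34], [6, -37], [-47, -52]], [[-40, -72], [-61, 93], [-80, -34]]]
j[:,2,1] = [-52, -34]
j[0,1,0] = 6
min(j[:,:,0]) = -83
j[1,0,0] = -40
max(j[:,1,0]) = 6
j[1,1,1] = 93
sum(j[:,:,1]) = -68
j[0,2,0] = -47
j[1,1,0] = -61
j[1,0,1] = -72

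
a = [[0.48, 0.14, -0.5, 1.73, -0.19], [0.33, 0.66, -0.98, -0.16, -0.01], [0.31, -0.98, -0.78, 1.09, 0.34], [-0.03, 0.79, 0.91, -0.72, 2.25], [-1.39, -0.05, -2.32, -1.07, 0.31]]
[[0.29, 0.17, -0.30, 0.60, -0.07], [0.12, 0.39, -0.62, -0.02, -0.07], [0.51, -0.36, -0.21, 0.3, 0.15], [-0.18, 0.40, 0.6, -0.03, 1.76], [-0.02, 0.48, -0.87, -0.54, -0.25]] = a @ [[0.27, -0.19, -0.17, 0.07, 0.08], [-0.19, 0.52, -0.13, 0.08, 0.07], [-0.17, -0.13, 0.48, 0.04, 0.13], [0.07, 0.08, 0.04, 0.34, 0.05], [0.08, 0.07, 0.13, 0.05, 0.72]]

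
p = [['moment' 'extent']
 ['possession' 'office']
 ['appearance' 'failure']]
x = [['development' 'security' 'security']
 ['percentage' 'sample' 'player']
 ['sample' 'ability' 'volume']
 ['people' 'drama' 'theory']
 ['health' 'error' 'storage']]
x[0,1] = 'security'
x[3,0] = 'people'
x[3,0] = 'people'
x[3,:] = ['people', 'drama', 'theory']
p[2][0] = 'appearance'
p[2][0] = 'appearance'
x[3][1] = 'drama'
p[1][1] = 'office'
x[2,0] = 'sample'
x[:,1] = ['security', 'sample', 'ability', 'drama', 'error']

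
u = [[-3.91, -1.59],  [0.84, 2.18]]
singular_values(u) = [4.56, 1.58]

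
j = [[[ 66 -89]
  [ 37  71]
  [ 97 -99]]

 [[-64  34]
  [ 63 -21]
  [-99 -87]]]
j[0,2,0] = 97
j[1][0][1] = 34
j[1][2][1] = -87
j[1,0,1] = 34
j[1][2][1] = -87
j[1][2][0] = -99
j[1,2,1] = -87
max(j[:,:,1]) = 71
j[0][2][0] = 97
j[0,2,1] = -99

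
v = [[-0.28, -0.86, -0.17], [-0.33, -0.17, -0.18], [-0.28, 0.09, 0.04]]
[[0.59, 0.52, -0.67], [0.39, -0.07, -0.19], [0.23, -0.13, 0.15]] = v @ [[-0.95, 0.3, -0.21],  [-0.36, -0.82, 0.7],  [-0.1, 0.6, 0.77]]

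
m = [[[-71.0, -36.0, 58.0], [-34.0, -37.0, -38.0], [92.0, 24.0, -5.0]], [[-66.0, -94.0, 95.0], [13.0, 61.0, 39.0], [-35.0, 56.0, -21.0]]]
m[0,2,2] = -5.0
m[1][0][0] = -66.0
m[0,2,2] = -5.0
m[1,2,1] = 56.0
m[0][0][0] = -71.0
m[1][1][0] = 13.0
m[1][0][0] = -66.0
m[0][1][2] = -38.0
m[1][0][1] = -94.0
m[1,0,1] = -94.0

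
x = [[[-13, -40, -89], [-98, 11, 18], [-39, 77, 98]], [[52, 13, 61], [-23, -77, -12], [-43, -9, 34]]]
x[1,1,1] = -77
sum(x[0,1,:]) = -69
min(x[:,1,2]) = -12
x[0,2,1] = 77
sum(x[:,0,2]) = -28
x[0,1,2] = 18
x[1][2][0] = -43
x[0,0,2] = -89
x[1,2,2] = 34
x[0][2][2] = 98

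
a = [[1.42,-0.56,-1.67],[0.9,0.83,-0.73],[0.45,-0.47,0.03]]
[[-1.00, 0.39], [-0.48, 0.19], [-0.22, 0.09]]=a @[[-0.43, 0.17],[0.07, -0.03],[0.21, -0.08]]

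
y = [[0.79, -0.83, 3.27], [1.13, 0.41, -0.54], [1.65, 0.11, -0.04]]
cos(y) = [[-0.54, 0.11, -0.54], [-0.02, 1.27, -1.15], [-0.24, 0.43, -0.71]]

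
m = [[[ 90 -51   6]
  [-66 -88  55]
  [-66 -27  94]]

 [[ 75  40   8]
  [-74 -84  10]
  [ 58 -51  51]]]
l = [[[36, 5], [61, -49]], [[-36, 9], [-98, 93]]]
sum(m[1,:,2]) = 69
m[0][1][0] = -66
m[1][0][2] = 8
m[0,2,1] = -27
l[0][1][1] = -49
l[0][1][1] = -49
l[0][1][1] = -49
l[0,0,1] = 5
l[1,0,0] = -36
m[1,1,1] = -84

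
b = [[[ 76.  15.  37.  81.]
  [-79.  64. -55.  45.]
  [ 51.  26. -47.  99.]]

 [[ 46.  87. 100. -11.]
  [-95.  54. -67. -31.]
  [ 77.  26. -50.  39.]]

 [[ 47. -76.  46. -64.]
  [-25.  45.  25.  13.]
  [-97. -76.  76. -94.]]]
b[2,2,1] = -76.0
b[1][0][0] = 46.0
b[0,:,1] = [15.0, 64.0, 26.0]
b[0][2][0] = 51.0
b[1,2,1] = 26.0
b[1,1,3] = -31.0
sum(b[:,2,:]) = 30.0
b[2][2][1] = -76.0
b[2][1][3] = 13.0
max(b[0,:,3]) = 99.0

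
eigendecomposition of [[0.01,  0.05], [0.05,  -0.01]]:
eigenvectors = [[0.77,-0.63], [0.63,0.77]]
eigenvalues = [0.05, -0.05]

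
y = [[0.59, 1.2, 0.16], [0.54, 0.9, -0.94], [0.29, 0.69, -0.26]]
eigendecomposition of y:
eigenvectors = [[(-0.85+0j), -0.83+0.00j, -0.83-0.00j], [-0.40+0.00j, 0.42-0.16j, 0.42+0.16j], [(-0.35+0j), -0.13-0.29j, -0.13+0.29j]]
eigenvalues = [(1.22+0j), (0.01+0.29j), (0.01-0.29j)]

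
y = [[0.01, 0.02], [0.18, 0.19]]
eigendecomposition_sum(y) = [[-0.01, 0.0],  [0.01, -0.00]] + [[0.02, 0.02], [0.17, 0.19]]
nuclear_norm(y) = 0.27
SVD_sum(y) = [[0.01, 0.02], [0.18, 0.19]] + [[-0.0, 0.00], [0.0, -0.00]]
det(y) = -0.00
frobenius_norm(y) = 0.26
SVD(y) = [[-0.08, -1.0], [-1.00, 0.08]] @ diag([0.2625987252193941, 0.006473755722080123]) @ [[-0.69,-0.73], [0.73,-0.69]]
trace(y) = 0.20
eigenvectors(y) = [[-0.74, -0.1], [0.67, -0.99]]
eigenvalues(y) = [-0.01, 0.21]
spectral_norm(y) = 0.26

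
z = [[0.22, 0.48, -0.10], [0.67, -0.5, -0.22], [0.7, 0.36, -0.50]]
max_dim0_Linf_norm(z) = 0.7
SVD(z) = [[-0.26, 0.56, -0.79], [-0.56, -0.75, -0.35], [-0.79, 0.35, 0.51]] @ diag([1.1300850737747146, 0.78475869703768, 0.11296686883914438]) @ [[-0.87, -0.11, 0.48],  [-0.17, 0.98, -0.08],  [-0.46, -0.16, -0.87]]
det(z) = 0.10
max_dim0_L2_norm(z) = 0.99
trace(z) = -0.78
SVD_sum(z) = [[0.26, 0.03, -0.14], [0.55, 0.07, -0.3], [0.77, 0.10, -0.43]] + [[-0.08, 0.43, -0.04], [0.10, -0.58, 0.05], [-0.05, 0.27, -0.02]] + [[0.04,0.01,0.08], [0.02,0.01,0.03], [-0.03,-0.01,-0.05]]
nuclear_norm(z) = 2.03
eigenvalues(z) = [0.36, -0.8, -0.34]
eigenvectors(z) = [[0.66,0.43,0.28], [0.34,-0.9,-0.13], [0.67,0.08,0.95]]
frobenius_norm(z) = 1.38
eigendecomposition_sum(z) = [[0.37, 0.17, -0.08], [0.19, 0.09, -0.04], [0.37, 0.17, -0.09]] + [[-0.26,0.27,0.11], [0.53,-0.57,-0.24], [-0.04,0.05,0.02]] + [[0.11, 0.04, -0.13], [-0.05, -0.02, 0.06], [0.37, 0.14, -0.43]]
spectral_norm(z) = 1.13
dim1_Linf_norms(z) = [0.48, 0.67, 0.7]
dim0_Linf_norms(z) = [0.7, 0.5, 0.5]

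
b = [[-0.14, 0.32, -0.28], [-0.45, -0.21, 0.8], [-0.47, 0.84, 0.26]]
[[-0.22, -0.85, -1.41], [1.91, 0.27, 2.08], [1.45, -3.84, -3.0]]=b @ [[-1.05, -1.50, -1.48], [0.54, -4.86, -4.57], [1.94, -1.78, 0.57]]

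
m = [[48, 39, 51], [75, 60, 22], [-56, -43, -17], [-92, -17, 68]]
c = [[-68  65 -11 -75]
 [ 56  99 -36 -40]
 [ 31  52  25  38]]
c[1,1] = 99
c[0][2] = -11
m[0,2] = 51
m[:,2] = [51, 22, -17, 68]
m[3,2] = 68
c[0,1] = 65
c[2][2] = 25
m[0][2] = 51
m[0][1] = 39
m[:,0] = [48, 75, -56, -92]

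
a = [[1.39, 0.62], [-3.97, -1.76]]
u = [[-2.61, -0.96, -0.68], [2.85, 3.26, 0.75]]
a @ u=[[-1.86,0.69,-0.48],[5.35,-1.93,1.38]]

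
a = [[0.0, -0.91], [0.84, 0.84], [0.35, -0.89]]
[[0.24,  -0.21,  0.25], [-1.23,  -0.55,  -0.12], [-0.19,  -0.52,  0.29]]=a@[[-1.21, -0.89, 0.13], [-0.26, 0.23, -0.27]]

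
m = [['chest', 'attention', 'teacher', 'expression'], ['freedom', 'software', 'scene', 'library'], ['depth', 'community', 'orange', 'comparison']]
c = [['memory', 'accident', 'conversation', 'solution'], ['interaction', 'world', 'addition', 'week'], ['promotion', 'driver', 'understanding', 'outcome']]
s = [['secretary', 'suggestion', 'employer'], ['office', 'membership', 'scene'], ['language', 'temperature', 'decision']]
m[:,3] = ['expression', 'library', 'comparison']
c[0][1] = 'accident'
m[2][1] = 'community'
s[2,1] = 'temperature'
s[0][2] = 'employer'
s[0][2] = 'employer'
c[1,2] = 'addition'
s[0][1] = 'suggestion'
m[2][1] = 'community'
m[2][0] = 'depth'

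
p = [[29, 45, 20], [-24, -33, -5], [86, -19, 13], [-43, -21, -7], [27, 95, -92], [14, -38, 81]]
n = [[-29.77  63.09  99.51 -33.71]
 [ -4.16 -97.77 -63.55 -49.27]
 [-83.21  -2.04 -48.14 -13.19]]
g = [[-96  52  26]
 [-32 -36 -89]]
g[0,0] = -96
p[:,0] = [29, -24, 86, -43, 27, 14]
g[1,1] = -36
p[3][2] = -7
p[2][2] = 13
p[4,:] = [27, 95, -92]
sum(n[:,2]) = -12.179999999999993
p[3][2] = -7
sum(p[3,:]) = -71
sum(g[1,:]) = -157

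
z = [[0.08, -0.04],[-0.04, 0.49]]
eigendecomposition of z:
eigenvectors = [[-1.0, 0.1], [-0.1, -1.00]]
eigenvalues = [0.08, 0.49]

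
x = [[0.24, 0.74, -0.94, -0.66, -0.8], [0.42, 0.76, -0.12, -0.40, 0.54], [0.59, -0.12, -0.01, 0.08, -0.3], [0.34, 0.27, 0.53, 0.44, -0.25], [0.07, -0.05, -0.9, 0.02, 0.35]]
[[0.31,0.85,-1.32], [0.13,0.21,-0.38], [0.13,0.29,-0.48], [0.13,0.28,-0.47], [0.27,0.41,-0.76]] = x @[[0.19,0.36,-0.62], [0.24,0.50,-0.83], [-0.31,-0.56,0.97], [0.36,0.56,-1.02], [-0.04,-0.30,0.4]]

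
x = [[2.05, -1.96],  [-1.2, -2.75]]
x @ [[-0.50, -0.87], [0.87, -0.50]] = [[-2.73, -0.8], [-1.79, 2.42]]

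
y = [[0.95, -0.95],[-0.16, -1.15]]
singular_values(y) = [1.6, 0.78]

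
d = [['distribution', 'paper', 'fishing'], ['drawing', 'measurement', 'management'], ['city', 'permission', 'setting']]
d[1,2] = 'management'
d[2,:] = ['city', 'permission', 'setting']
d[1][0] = 'drawing'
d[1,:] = ['drawing', 'measurement', 'management']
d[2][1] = 'permission'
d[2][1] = 'permission'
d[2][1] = 'permission'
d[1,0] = 'drawing'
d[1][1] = 'measurement'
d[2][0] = 'city'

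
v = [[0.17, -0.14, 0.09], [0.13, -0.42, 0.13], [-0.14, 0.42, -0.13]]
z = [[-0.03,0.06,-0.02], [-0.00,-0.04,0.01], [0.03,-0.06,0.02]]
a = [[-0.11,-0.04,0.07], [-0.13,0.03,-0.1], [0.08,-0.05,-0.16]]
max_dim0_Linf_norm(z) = 0.06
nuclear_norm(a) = 0.46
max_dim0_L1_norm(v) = 0.98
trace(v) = -0.38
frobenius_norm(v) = 0.69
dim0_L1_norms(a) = [0.32, 0.12, 0.33]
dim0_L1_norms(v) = [0.44, 0.98, 0.35]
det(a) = 0.00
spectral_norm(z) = 0.11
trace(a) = -0.24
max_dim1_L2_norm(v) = 0.46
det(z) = 0.00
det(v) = -0.00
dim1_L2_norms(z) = [0.07, 0.04, 0.07]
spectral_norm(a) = 0.22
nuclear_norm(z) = 0.12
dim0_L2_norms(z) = [0.04, 0.09, 0.03]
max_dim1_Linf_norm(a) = 0.16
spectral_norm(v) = 0.68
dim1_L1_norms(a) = [0.22, 0.26, 0.29]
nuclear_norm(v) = 0.80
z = a @ v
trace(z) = -0.05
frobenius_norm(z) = 0.11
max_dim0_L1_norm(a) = 0.33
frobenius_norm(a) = 0.28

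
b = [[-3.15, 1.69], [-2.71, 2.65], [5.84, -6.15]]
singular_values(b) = [9.9, 1.04]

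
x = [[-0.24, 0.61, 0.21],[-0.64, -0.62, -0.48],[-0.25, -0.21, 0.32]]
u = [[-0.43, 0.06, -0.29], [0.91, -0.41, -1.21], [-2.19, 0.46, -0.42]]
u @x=[[0.14, -0.24, -0.21],  [0.35, 1.06, 0.0],  [0.34, -1.53, -0.82]]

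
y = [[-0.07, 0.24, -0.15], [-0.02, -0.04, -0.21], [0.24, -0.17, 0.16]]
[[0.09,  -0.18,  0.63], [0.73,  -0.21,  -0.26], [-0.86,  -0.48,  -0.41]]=y @[[-3.39, -3.57, 0.03], [-2.3, -0.85, 3.05], [-2.72, 1.48, 0.65]]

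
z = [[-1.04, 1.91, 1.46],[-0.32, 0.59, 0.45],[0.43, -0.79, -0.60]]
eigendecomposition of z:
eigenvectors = [[(-0.89+0j), 0.77+0.00j, (0.77-0j)], [(-0.27+0j), (0.39-0.31j), 0.39+0.31j], [0.37+0.00j, (0.04+0.41j), 0.04-0.41j]]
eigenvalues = [(-1.05+0j), 0j, -0j]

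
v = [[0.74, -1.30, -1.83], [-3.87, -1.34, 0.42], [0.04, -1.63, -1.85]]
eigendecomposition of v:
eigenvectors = [[0.45, 0.52, 0.31], [0.66, -0.75, -0.71], [0.6, 0.41, 0.63]]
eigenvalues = [-3.6, 1.15, 0.0]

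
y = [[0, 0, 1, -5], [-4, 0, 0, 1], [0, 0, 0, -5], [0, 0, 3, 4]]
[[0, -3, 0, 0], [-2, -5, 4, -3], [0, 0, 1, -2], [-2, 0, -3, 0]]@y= [[12, 0, 0, -3], [20, 0, -11, -27], [0, 0, -6, -13], [0, 0, -2, 25]]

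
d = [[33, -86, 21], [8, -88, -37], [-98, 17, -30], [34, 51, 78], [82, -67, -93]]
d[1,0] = 8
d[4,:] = [82, -67, -93]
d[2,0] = -98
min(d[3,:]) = 34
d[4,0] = 82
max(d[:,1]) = 51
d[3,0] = 34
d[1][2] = -37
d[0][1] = -86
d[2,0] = -98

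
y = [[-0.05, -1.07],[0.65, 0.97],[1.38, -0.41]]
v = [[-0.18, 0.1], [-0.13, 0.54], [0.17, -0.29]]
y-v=[[0.13, -1.17], [0.78, 0.43], [1.21, -0.12]]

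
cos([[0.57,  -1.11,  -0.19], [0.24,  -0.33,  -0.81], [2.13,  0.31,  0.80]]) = [[1.28, 0.11, -0.33], [0.84, 1.27, 0.18], [-1.40, 1.12, 1.12]]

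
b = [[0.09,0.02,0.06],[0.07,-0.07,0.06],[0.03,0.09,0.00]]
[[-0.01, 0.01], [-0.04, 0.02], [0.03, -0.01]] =b @ [[-0.11, 0.20],  [0.34, -0.14],  [-0.15, -0.03]]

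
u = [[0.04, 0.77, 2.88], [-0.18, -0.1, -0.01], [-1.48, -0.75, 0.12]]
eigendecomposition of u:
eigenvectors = [[-0.82+0.00j, (-0.82-0j), 0.46+0.00j],  [0.01-0.07j, (0.01+0.07j), (-0.86+0j)],  [-0.57j, 0.00+0.57j, (0.22+0j)]]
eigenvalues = [(0.03+2.09j), (0.03-2.09j), (-0+0j)]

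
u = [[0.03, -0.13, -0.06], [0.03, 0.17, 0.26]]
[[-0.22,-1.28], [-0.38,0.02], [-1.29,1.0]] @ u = [[-0.04, -0.19, -0.32],[-0.01, 0.05, 0.03],[-0.01, 0.34, 0.34]]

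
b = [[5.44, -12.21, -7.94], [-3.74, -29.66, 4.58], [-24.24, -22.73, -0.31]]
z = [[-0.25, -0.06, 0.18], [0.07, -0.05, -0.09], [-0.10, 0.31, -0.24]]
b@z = [[-1.42, -2.18, 3.98], [-1.6, 3.13, 0.90], [4.50, 2.49, -2.24]]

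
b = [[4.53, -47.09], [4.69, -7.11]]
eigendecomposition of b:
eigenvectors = [[(0.95+0j), 0.95-0.00j], [(0.12-0.28j), (0.12+0.28j)]]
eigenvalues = [(-1.29+13.67j), (-1.29-13.67j)]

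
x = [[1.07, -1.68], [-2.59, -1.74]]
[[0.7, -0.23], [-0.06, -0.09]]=x@ [[0.21, -0.04], [-0.28, 0.11]]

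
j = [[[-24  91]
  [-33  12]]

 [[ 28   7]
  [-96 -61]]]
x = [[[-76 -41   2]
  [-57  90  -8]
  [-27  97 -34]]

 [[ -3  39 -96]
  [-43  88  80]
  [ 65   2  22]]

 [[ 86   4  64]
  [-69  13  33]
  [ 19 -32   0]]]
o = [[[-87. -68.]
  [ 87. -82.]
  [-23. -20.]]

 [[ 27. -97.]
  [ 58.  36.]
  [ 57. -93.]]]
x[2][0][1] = 4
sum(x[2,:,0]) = 36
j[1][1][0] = -96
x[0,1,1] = 90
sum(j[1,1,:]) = -157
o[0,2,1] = -20.0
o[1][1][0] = 58.0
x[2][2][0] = 19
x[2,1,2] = 33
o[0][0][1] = -68.0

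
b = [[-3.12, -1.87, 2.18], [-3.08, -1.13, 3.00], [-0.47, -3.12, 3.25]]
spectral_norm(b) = 7.14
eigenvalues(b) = [(-3.63+0j), (1.31+1.46j), (1.31-1.46j)]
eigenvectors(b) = [[(-0.76+0j), -0.22-0.09j, -0.22+0.09j], [(-0.57+0j), (-0.45+0.38j), (-0.45-0.38j)], [-0.31+0.00j, (-0.78+0j), -0.78-0.00j]]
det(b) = -14.04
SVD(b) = [[-0.57, 0.36, 0.74], [-0.60, 0.43, -0.68], [-0.56, -0.83, -0.03]] @ diag([7.144166309196925, 2.577750550264809, 0.7621612999523715]) @ [[0.55, 0.49, -0.68],[-0.80, 0.55, -0.24],[-0.26, -0.67, -0.69]]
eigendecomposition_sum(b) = [[(-3.62-0j), -0.83+0.00j, 1.51-0.00j],[-2.70-0.00j, -0.62+0.00j, (1.13-0j)],[(-1.47-0j), -0.34+0.00j, 0.61-0.00j]] + [[(0.25-0.23j), (-0.52+0.17j), 0.34+0.25j],[(-0.19-0.81j), -0.26+1.33j, 0.94-0.43j],[0.50-0.99j, -1.39+1.13j, 1.32+0.36j]] + [[0.25+0.23j, -0.52-0.17j, 0.34-0.25j], [(-0.19+0.81j), -0.26-1.33j, (0.94+0.43j)], [(0.5+0.99j), -1.39-1.13j, (1.32-0.36j)]]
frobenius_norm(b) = 7.63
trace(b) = -1.00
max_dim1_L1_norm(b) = 7.21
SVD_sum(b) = [[-2.24, -2.01, 2.79], [-2.33, -2.09, 2.91], [-2.18, -1.95, 2.72]] + [[-0.74, 0.51, -0.22], [-0.88, 0.61, -0.27], [1.7, -1.18, 0.51]] + [[-0.15, -0.38, -0.39], [0.13, 0.35, 0.36], [0.01, 0.02, 0.02]]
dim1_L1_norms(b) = [7.17, 7.21, 6.84]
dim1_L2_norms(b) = [4.24, 4.45, 4.53]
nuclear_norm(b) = 10.48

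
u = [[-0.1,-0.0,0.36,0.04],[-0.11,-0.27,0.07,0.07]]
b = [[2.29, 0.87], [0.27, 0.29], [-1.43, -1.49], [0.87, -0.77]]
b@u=[[-0.32, -0.23, 0.89, 0.15], [-0.06, -0.08, 0.12, 0.03], [0.31, 0.40, -0.62, -0.16], [-0.00, 0.21, 0.26, -0.02]]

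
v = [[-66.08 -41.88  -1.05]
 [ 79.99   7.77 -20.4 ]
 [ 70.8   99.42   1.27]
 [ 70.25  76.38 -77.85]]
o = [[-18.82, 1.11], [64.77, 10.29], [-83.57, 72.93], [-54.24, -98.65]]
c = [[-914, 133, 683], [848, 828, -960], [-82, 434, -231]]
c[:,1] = [133, 828, 434]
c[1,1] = 828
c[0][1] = 133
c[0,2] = 683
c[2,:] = [-82, 434, -231]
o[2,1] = 72.93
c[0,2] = 683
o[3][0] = -54.24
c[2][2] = -231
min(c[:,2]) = -960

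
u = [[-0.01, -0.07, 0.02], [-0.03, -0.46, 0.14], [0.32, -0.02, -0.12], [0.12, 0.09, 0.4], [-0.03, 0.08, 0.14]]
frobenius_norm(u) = 0.75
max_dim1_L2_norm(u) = 0.48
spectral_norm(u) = 0.49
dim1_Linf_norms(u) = [0.07, 0.46, 0.32, 0.4, 0.14]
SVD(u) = [[0.15,-0.04,-0.00],[0.95,-0.22,0.1],[-0.16,-0.18,0.95],[0.21,0.89,0.27],[0.0,0.35,-0.14]] @ diag([0.4925641223120773, 0.45305602507099996, 0.34091175332892015]) @ [[-0.11, -0.87, 0.49], [0.1, 0.48, 0.87], [0.99, -0.15, -0.03]]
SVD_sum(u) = [[-0.01, -0.06, 0.03],[-0.05, -0.41, 0.23],[0.01, 0.07, -0.04],[-0.01, -0.09, 0.05],[-0.0, -0.00, 0.0]] + [[-0.00, -0.01, -0.01], [-0.01, -0.05, -0.09], [-0.01, -0.04, -0.07], [0.04, 0.19, 0.35], [0.02, 0.08, 0.14]] + [[-0.00, 0.0, 0.00], [0.03, -0.00, -0.00], [0.32, -0.05, -0.01], [0.09, -0.01, -0.00], [-0.05, 0.01, 0.00]]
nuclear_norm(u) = 1.29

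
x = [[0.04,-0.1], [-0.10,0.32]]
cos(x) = [[0.99, 0.02],[0.02, 0.94]]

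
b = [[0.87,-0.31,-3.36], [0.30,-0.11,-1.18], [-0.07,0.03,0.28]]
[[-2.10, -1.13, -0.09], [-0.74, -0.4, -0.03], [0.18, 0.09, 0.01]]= b@ [[0.29, 0.2, -0.34],[-0.2, -0.13, 0.19],[0.72, 0.40, -0.08]]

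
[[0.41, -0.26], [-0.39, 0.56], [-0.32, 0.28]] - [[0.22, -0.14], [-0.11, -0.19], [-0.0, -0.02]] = [[0.19,  -0.12], [-0.28,  0.75], [-0.32,  0.3]]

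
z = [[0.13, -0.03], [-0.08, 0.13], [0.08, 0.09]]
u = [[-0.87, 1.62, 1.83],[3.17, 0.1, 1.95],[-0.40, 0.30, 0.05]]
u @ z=[[-0.1, 0.4], [0.56, 0.09], [-0.07, 0.06]]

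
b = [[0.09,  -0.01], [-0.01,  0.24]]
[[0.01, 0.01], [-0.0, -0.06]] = b @ [[0.06, 0.03], [-0.01, -0.24]]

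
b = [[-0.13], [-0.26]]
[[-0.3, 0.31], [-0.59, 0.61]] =b @[[2.27, -2.35]]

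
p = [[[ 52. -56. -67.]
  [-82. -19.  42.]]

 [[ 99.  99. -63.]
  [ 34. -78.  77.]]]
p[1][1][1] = -78.0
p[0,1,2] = 42.0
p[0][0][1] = -56.0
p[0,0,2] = -67.0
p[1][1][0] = 34.0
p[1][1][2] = 77.0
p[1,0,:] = [99.0, 99.0, -63.0]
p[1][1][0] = 34.0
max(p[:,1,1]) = -19.0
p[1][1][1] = -78.0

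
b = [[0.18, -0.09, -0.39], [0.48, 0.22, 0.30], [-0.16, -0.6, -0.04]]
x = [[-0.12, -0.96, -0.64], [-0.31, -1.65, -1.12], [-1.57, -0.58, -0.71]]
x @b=[[-0.38,0.18,-0.22],[-0.67,0.34,-0.33],[-0.45,0.44,0.47]]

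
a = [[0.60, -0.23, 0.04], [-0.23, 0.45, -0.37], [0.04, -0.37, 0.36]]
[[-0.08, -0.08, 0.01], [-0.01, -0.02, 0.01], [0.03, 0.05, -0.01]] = a @ [[-0.09, -0.1, 0.01], [0.15, 0.16, -0.01], [0.26, 0.32, -0.04]]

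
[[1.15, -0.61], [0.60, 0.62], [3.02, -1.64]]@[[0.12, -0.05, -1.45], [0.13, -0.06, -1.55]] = [[0.06, -0.02, -0.72], [0.15, -0.07, -1.83], [0.15, -0.05, -1.84]]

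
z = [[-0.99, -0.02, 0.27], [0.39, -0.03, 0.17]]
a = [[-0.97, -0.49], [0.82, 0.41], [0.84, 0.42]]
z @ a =[[1.17, 0.59],  [-0.26, -0.13]]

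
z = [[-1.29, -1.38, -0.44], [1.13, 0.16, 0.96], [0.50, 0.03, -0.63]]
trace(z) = -1.76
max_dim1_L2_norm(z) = 1.94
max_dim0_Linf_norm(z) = 1.38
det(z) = -1.46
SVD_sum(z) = [[-1.42, -1.0, -0.71], [0.99, 0.70, 0.49], [0.12, 0.08, 0.06]] + [[-0.03, -0.2, 0.35], [-0.06, -0.32, 0.57], [0.05, 0.30, -0.52]] + [[0.17, -0.18, -0.08],[0.20, -0.21, -0.10],[0.33, -0.35, -0.17]]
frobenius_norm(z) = 2.58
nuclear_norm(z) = 3.92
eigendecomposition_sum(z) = [[-0.54+0.32j, -0.55-0.37j, -0.46+0.16j], [0.59+0.17j, 0.11+0.64j, (0.42+0.22j)], [0.09+0.24j, (-0.18+0.2j), (0.03+0.19j)]] + [[(-0.54-0.32j), -0.55+0.37j, -0.46-0.16j],[(0.59-0.17j), 0.11-0.64j, 0.42-0.22j],[(0.09-0.24j), (-0.18-0.2j), (0.03-0.19j)]] + [[(-0.21+0j), -0.27-0.00j, 0.48+0.00j], [-0.05+0.00j, -0.06-0.00j, 0.11+0.00j], [(0.31-0j), (0.4+0j), (-0.7-0j)]]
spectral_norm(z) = 2.29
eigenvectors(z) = [[0.69+0.00j, (0.69-0j), -0.56+0.00j], [(-0.46-0.49j), -0.46+0.49j, -0.13+0.00j], [(0.04-0.28j), 0.04+0.28j, 0.82+0.00j]]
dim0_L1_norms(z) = [2.92, 1.57, 2.03]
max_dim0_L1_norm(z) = 2.92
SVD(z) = [[-0.82, -0.41, 0.40], [0.57, -0.67, 0.48], [0.07, 0.61, 0.79]] @ diag([2.2917221481575165, 0.9804899662469604, 0.6485746076846761]) @ [[0.76, 0.53, 0.38], [0.08, 0.49, -0.87], [0.65, -0.69, -0.33]]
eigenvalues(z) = [(-0.39+1.16j), (-0.39-1.16j), (-0.98+0j)]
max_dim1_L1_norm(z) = 3.11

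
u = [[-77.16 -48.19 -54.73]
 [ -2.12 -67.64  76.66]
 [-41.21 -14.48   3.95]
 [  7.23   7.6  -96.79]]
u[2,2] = 3.95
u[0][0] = -77.16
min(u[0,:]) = -77.16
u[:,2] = [-54.73, 76.66, 3.95, -96.79]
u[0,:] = [-77.16, -48.19, -54.73]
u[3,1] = 7.6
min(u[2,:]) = -41.21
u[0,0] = -77.16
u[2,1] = -14.48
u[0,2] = -54.73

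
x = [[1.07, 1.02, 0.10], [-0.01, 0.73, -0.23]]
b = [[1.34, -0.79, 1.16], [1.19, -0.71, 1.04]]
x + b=[[2.41, 0.23, 1.26], [1.18, 0.02, 0.81]]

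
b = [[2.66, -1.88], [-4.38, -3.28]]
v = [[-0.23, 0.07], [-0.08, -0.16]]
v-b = [[-2.89, 1.95],[4.30, 3.12]]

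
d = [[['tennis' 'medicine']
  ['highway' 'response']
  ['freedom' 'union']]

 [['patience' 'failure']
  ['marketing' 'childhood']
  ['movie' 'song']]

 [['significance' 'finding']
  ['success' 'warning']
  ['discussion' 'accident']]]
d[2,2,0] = 'discussion'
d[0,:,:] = [['tennis', 'medicine'], ['highway', 'response'], ['freedom', 'union']]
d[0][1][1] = 'response'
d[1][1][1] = 'childhood'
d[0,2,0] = 'freedom'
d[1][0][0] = 'patience'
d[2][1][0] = 'success'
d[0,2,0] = 'freedom'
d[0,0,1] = 'medicine'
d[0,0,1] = 'medicine'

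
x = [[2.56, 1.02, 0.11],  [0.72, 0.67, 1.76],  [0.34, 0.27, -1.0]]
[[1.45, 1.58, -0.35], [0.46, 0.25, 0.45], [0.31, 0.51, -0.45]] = x @ [[0.4, 0.42, -0.06], [0.42, 0.52, -0.23], [-0.06, -0.23, 0.37]]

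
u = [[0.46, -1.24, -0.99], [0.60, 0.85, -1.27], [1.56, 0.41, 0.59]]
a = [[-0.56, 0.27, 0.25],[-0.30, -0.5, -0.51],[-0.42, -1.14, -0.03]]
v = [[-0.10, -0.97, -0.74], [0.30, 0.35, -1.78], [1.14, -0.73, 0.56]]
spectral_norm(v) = 2.02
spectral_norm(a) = 1.37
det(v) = 2.70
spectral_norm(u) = 1.84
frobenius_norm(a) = 1.59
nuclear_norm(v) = 4.39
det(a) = 0.41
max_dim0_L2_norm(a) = 1.27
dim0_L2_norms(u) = [1.73, 1.56, 1.71]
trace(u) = 1.90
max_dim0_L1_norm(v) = 3.08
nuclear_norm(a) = 2.48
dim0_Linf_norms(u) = [1.56, 1.24, 1.27]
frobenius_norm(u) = 2.89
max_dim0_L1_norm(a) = 1.91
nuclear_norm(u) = 4.97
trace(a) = -1.09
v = a + u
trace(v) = 0.81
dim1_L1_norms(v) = [1.81, 2.43, 2.43]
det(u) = 4.44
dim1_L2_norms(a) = [0.67, 0.77, 1.22]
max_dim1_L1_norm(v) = 2.43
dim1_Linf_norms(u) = [1.24, 1.27, 1.56]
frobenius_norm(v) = 2.65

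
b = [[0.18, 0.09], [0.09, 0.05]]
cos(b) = [[0.98,-0.01], [-0.01,0.99]]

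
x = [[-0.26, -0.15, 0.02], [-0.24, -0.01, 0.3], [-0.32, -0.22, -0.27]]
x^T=[[-0.26, -0.24, -0.32], [-0.15, -0.01, -0.22], [0.02, 0.30, -0.27]]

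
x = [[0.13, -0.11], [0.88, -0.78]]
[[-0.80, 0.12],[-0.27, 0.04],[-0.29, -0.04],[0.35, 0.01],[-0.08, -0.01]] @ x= [[0.0, -0.01], [0.00, -0.0], [-0.07, 0.06], [0.05, -0.05], [-0.02, 0.02]]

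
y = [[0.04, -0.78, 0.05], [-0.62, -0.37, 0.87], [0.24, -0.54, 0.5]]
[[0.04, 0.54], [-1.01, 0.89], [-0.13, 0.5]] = y@[[0.73, -0.4], [-0.05, -0.69], [-0.66, 0.44]]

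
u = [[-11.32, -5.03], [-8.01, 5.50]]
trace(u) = -5.82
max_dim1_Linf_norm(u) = 11.32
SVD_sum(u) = [[-11.69, -1.09],[-7.43, -0.69]] + [[0.37,-3.94], [-0.58,6.19]]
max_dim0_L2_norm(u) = 13.87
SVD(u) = [[-0.84, -0.54], [-0.54, 0.84]] @ diag([13.910639262623757, 7.372076729467102]) @ [[1.00, 0.09],[-0.09, 1.00]]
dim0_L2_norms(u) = [13.87, 7.45]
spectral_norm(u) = 13.91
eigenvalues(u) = [-13.45, 7.63]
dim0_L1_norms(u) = [19.33, 10.53]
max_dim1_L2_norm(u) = 12.39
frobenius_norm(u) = 15.74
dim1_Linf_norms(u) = [11.32, 8.01]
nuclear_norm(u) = 21.28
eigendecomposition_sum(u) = [[-12.09, -3.21], [-5.11, -1.36]] + [[0.77, -1.82], [-2.90, 6.86]]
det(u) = -102.55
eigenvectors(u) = [[-0.92, 0.26], [-0.39, -0.97]]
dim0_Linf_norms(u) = [11.32, 5.5]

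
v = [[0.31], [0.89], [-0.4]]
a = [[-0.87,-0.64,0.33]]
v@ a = [[-0.27, -0.2, 0.10],[-0.77, -0.57, 0.29],[0.35, 0.26, -0.13]]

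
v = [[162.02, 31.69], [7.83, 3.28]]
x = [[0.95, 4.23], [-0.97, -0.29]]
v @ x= [[123.18, 676.15], [4.26, 32.17]]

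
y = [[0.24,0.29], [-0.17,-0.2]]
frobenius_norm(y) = 0.46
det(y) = 0.00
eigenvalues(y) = [(0.02+0.03j), (0.02-0.03j)]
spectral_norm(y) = 0.46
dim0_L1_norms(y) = [0.41, 0.49]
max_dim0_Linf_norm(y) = 0.29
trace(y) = 0.04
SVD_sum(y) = [[0.24,0.29], [-0.17,-0.20]] + [[-0.00,0.0], [-0.00,0.00]]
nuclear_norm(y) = 0.46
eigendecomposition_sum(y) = [[(0.12-0.06j),(0.14-0.1j)],[(-0.08+0.06j),-0.10+0.09j]] + [[(0.12+0.06j), 0.15+0.10j], [(-0.09-0.06j), (-0.1-0.09j)]]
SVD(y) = [[-0.82, 0.57], [0.57, 0.82]] @ diag([0.45890301263213146, 0.0028328425924763223]) @ [[-0.64, -0.77], [-0.77, 0.64]]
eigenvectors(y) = [[(0.79+0j), (0.79-0j)], [(-0.6+0.08j), (-0.6-0.08j)]]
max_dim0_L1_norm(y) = 0.49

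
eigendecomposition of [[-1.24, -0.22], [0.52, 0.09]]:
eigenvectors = [[-0.92, 0.18], [0.39, -0.98]]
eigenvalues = [-1.15, -0.0]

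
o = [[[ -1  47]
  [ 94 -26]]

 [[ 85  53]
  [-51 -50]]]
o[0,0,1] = 47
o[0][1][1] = -26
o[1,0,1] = 53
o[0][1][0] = 94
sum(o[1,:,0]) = 34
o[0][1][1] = -26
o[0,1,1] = -26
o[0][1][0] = 94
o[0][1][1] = -26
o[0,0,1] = 47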